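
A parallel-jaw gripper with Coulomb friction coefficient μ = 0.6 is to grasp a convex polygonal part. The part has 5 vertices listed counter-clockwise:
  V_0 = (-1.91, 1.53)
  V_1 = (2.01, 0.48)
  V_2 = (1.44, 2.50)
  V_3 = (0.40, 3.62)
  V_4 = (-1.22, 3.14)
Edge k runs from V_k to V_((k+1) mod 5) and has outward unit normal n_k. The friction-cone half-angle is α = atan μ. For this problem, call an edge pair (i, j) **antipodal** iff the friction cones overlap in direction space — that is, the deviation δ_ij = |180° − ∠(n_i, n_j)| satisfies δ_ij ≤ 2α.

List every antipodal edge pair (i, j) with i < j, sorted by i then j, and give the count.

count = 4; pairs: (0,1), (0,2), (0,3), (1,4)

α = atan 0.6 = 30.96°;  2α = 61.93°
n_0 = (-0.2587, -0.9659)
n_1 = (+0.9624, +0.2716)
n_2 = (+0.7328, +0.6805)
n_3 = (-0.2841, +0.9588)
n_4 = (-0.9191, +0.3939)
  (0,1): δ = 59.25°  ✓
  (0,2): δ = 32.13°  ✓
  (0,3): δ = 31.50°  ✓
  (0,4): δ = 81.80°  ·
  (1,2): δ = 152.88°  ·
  (1,3): δ = 89.25°  ·
  (1,4): δ = 38.96°  ✓
  (2,3): δ = 116.37°  ·
  (2,4): δ = 66.08°  ·
  (3,4): δ = 129.70°  ·
antipodal pairs: 4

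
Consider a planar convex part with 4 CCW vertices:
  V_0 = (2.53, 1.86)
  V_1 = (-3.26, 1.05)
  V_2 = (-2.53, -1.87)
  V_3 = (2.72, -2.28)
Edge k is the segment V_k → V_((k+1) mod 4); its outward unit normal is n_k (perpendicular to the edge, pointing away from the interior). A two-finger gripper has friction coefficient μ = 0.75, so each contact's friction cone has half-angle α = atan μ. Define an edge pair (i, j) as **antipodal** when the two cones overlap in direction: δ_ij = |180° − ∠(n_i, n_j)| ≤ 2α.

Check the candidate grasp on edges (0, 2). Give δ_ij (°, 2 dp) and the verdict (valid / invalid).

δ = 12.43°, valid

α = atan 0.75 = 36.87°;  2α = 73.74°
edge 0: e_0 = (-5.79, -0.81);  n_0 = (-0.1385, +0.9904)
edge 2: e_2 = (+5.25, -0.41);  n_2 = (-0.0779, -0.9970)
∠(n_0, n_2) = 167.57°
δ = |180° − 167.57°| = 12.43°
12.43° ≤ 2α = 73.74°  →  valid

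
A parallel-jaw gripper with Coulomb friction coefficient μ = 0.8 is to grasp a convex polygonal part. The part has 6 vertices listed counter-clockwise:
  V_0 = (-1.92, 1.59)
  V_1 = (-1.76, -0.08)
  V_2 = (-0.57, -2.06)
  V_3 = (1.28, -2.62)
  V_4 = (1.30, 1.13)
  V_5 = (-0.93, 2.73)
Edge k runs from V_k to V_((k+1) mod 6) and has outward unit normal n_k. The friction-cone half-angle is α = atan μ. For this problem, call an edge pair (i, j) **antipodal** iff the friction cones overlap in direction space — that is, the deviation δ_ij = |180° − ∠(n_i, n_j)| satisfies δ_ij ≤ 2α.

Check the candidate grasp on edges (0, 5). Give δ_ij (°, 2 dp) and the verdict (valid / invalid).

α = atan 0.8 = 38.66°;  2α = 77.32°
edge 0: e_0 = (+0.16, -1.67);  n_0 = (-0.9954, -0.0954)
edge 5: e_5 = (-0.99, -1.14);  n_5 = (-0.7550, +0.6557)
∠(n_0, n_5) = 46.44°
δ = |180° − 46.44°| = 133.56°
133.56° > 2α = 77.32°  →  invalid

δ = 133.56°, invalid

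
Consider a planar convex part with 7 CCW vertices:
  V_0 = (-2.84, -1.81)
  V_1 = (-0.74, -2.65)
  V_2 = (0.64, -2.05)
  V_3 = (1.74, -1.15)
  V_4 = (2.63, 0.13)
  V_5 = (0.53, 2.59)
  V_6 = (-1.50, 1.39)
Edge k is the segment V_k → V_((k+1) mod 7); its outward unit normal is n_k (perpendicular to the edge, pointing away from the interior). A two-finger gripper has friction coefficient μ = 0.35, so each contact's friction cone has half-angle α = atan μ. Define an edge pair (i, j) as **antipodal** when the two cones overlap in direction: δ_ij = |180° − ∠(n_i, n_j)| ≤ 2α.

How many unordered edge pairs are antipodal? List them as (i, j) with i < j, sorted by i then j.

count = 6; pairs: (0,4), (1,5), (2,5), (2,6), (3,5), (3,6)

α = atan 0.35 = 19.29°;  2α = 38.58°
n_0 = (-0.3714, -0.9285)
n_1 = (+0.3987, -0.9171)
n_2 = (+0.6332, -0.7740)
n_3 = (+0.8210, -0.5709)
n_4 = (+0.7606, +0.6493)
n_5 = (-0.5089, +0.8608)
n_6 = (-0.9224, +0.3863)
  (0,1): δ = 134.70°  ·
  (0,2): δ = 118.91°  ·
  (0,3): δ = 103.01°  ·
  (0,4): δ = 27.71°  ✓
  (0,5): δ = 52.39°  ·
  (0,6): δ = 89.08°  ·
  (1,2): δ = 164.21°  ·
  (1,3): δ = 148.31°  ·
  (1,4): δ = 73.01°  ·
  (1,5): δ = 7.09°  ✓
  (1,6): δ = 43.78°  ·
  (2,3): δ = 164.10°  ·
  (2,4): δ = 88.80°  ·
  (2,5): δ = 8.70°  ✓
  (2,6): δ = 27.99°  ✓
  (3,4): δ = 104.70°  ·
  (3,5): δ = 24.60°  ✓
  (3,6): δ = 12.09°  ✓
  (4,5): δ = 99.90°  ·
  (4,6): δ = 63.21°  ·
  (5,6): δ = 143.31°  ·
antipodal pairs: 6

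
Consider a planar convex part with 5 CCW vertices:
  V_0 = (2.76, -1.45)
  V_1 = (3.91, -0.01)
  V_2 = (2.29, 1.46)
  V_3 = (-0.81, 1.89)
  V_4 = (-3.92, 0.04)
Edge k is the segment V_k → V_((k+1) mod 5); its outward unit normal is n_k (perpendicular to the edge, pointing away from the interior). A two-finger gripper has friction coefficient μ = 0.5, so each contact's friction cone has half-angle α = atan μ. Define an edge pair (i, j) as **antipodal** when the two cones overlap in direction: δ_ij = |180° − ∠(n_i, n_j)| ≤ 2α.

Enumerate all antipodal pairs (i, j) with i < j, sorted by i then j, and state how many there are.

count = 4; pairs: (0,3), (1,4), (2,4), (3,4)

α = atan 0.5 = 26.57°;  2α = 53.13°
n_0 = (+0.7814, -0.6240)
n_1 = (+0.6720, +0.7406)
n_2 = (+0.1374, +0.9905)
n_3 = (-0.5112, +0.8594)
n_4 = (-0.2177, -0.9760)
  (0,1): δ = 93.61°  ·
  (0,2): δ = 59.29°  ·
  (0,3): δ = 20.64°  ✓
  (0,4): δ = 116.04°  ·
  (1,2): δ = 145.68°  ·
  (1,3): δ = 107.03°  ·
  (1,4): δ = 29.65°  ✓
  (2,3): δ = 141.36°  ·
  (2,4): δ = 4.68°  ✓
  (3,4): δ = 43.32°  ✓
antipodal pairs: 4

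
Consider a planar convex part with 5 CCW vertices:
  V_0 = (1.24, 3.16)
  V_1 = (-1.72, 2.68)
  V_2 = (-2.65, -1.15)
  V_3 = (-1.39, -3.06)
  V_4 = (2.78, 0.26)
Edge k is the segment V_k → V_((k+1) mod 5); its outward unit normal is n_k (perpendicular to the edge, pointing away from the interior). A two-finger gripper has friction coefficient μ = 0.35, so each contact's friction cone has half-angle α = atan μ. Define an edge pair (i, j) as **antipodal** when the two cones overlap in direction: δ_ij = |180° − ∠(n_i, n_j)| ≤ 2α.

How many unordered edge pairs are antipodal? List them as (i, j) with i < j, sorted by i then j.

count = 3; pairs: (0,3), (1,3), (2,4)

α = atan 0.35 = 19.29°;  2α = 38.58°
n_0 = (-0.1601, +0.9871)
n_1 = (-0.9718, +0.2360)
n_2 = (-0.8347, -0.5507)
n_3 = (+0.6229, -0.7823)
n_4 = (+0.8832, +0.4690)
  (0,1): δ = 112.86°  ·
  (0,2): δ = 65.80°  ·
  (0,3): δ = 29.31°  ✓
  (0,4): δ = 108.76°  ·
  (1,2): δ = 132.94°  ·
  (1,3): δ = 37.83°  ✓
  (1,4): δ = 41.62°  ·
  (2,3): δ = 84.89°  ·
  (2,4): δ = 5.44°  ✓
  (3,4): δ = 100.56°  ·
antipodal pairs: 3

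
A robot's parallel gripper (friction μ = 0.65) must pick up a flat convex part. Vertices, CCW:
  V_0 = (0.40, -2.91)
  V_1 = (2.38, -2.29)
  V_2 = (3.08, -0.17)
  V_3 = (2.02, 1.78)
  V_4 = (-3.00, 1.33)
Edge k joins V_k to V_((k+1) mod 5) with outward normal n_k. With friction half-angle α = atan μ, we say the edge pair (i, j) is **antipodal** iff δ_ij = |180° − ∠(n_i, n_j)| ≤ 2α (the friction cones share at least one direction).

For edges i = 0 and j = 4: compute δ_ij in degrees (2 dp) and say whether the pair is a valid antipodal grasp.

δ = 111.34°, invalid

α = atan 0.65 = 33.02°;  2α = 66.05°
edge 0: e_0 = (+1.98, +0.62);  n_0 = (+0.2988, -0.9543)
edge 4: e_4 = (+3.40, -4.24);  n_4 = (-0.7802, -0.6256)
∠(n_0, n_4) = 68.66°
δ = |180° − 68.66°| = 111.34°
111.34° > 2α = 66.05°  →  invalid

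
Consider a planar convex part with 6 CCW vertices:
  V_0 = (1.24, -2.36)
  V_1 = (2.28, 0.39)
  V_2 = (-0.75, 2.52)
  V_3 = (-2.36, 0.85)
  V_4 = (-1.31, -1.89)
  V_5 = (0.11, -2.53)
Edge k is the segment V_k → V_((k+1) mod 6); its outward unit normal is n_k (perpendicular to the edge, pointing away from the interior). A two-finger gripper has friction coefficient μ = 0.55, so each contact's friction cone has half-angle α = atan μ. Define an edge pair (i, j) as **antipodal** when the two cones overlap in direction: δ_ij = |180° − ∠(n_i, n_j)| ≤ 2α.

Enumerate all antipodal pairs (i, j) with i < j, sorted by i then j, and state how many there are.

α = atan 0.55 = 28.81°;  2α = 57.62°
n_0 = (+0.9353, -0.3537)
n_1 = (+0.5751, +0.8181)
n_2 = (-0.7199, +0.6941)
n_3 = (-0.9338, -0.3578)
n_4 = (-0.4109, -0.9117)
n_5 = (+0.1488, -0.9889)
  (0,1): δ = 104.39°  ·
  (0,2): δ = 23.24°  ✓
  (0,3): δ = 41.68°  ✓
  (0,4): δ = 86.45°  ·
  (0,5): δ = 119.27°  ·
  (1,2): δ = 98.85°  ·
  (1,3): δ = 33.93°  ✓
  (1,4): δ = 10.84°  ✓
  (1,5): δ = 43.66°  ✓
  (2,3): δ = 115.08°  ·
  (2,4): δ = 70.31°  ·
  (2,5): δ = 37.49°  ✓
  (3,4): δ = 135.23°  ·
  (3,5): δ = 102.41°  ·
  (4,5): δ = 147.18°  ·
antipodal pairs: 6

count = 6; pairs: (0,2), (0,3), (1,3), (1,4), (1,5), (2,5)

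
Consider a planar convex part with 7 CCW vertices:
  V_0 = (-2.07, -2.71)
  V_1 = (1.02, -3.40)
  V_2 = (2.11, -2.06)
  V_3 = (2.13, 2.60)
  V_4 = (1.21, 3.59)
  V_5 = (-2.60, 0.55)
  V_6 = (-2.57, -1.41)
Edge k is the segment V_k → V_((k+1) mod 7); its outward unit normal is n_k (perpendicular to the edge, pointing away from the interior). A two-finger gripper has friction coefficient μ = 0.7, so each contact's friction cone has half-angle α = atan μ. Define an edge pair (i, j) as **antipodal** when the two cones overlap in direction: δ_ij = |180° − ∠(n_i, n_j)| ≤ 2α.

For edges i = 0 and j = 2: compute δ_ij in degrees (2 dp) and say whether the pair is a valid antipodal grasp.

δ = 77.66°, invalid

α = atan 0.7 = 34.99°;  2α = 69.98°
edge 0: e_0 = (+3.09, -0.69);  n_0 = (-0.2179, -0.9760)
edge 2: e_2 = (+0.02, +4.66);  n_2 = (+1.0000, -0.0043)
∠(n_0, n_2) = 102.34°
δ = |180° − 102.34°| = 77.66°
77.66° > 2α = 69.98°  →  invalid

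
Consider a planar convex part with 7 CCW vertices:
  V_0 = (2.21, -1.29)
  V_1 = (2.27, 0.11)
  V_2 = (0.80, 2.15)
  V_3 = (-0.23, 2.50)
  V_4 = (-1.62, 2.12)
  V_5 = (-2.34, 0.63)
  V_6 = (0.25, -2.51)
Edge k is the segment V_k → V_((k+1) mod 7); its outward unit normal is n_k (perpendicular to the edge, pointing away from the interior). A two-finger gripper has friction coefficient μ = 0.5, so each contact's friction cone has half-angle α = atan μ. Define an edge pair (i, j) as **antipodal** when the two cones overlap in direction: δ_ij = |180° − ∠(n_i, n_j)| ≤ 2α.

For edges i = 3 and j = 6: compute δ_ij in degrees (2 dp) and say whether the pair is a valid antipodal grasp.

δ = 16.61°, valid

α = atan 0.5 = 26.57°;  2α = 53.13°
edge 3: e_3 = (-1.39, -0.38);  n_3 = (-0.2637, +0.9646)
edge 6: e_6 = (+1.96, +1.22);  n_6 = (+0.5284, -0.8490)
∠(n_3, n_6) = 163.39°
δ = |180° − 163.39°| = 16.61°
16.61° ≤ 2α = 53.13°  →  valid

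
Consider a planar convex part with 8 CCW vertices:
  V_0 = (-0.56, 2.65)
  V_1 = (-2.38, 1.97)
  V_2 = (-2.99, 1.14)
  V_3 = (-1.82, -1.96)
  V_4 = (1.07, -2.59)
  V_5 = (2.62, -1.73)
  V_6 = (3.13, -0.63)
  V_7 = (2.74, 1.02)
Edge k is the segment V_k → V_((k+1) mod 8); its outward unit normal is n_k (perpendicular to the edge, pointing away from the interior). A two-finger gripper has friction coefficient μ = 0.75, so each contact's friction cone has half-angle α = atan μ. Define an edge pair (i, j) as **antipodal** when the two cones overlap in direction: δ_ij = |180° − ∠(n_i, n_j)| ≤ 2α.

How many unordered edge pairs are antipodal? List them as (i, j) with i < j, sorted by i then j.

count = 13; pairs: (0,3), (0,4), (0,5), (1,3), (1,4), (1,5), (1,6), (2,5), (2,6), (2,7), (3,6), (3,7), (4,7)

α = atan 0.75 = 36.87°;  2α = 73.74°
n_0 = (-0.3500, +0.9368)
n_1 = (-0.8058, +0.5922)
n_2 = (-0.9356, -0.3531)
n_3 = (-0.2130, -0.9771)
n_4 = (+0.4852, -0.8744)
n_5 = (+0.9072, -0.4206)
n_6 = (+0.9732, +0.2300)
n_7 = (+0.4429, +0.8966)
  (0,1): δ = 146.80°  ·
  (0,2): δ = 89.81°  ·
  (0,3): δ = 32.78°  ✓
  (0,4): δ = 8.54°  ✓
  (0,5): δ = 44.64°  ✓
  (0,6): δ = 82.81°  ·
  (0,7): δ = 133.23°  ·
  (1,2): δ = 123.01°  ·
  (1,3): δ = 65.98°  ✓
  (1,4): δ = 24.66°  ✓
  (1,5): δ = 11.44°  ✓
  (1,6): δ = 49.61°  ✓
  (1,7): δ = 100.03°  ·
  (2,3): δ = 122.98°  ·
  (2,4): δ = 81.65°  ·
  (2,5): δ = 45.55°  ✓
  (2,6): δ = 7.38°  ✓
  (2,7): δ = 43.04°  ✓
  (3,4): δ = 138.68°  ·
  (3,5): δ = 102.58°  ·
  (3,6): δ = 64.40°  ✓
  (3,7): δ = 13.99°  ✓
  (4,5): δ = 143.90°  ·
  (4,6): δ = 105.72°  ·
  (4,7): δ = 55.31°  ✓
  (5,6): δ = 141.83°  ·
  (5,7): δ = 91.41°  ·
  (6,7): δ = 129.59°  ·
antipodal pairs: 13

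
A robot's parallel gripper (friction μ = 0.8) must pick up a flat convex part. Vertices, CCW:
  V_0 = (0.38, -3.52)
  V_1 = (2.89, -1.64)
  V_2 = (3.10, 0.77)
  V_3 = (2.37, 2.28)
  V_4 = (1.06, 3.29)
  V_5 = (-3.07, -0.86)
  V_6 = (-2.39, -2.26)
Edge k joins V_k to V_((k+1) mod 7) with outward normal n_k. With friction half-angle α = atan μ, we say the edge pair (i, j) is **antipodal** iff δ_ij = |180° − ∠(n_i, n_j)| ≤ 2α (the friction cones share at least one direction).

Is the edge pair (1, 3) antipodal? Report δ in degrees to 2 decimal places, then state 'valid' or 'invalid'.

α = atan 0.8 = 38.66°;  2α = 77.32°
edge 1: e_1 = (+0.21, +2.41);  n_1 = (+0.9962, -0.0868)
edge 3: e_3 = (-1.31, +1.01);  n_3 = (+0.6106, +0.7919)
∠(n_1, n_3) = 57.35°
δ = |180° − 57.35°| = 122.65°
122.65° > 2α = 77.32°  →  invalid

δ = 122.65°, invalid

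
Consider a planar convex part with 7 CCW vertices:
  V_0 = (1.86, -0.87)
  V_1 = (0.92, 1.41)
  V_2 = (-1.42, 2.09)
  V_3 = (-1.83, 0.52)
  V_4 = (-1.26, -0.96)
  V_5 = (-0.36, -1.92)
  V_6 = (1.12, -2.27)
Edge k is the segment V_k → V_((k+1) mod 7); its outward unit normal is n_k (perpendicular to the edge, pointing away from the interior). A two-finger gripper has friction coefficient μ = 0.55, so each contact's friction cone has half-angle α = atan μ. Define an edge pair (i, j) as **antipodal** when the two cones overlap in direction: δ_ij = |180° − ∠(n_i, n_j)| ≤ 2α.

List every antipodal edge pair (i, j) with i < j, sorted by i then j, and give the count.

count = 9; pairs: (0,2), (0,3), (0,4), (0,5), (1,3), (1,4), (1,5), (2,6), (3,6)

α = atan 0.55 = 28.81°;  2α = 57.62°
n_0 = (+0.9245, +0.3812)
n_1 = (+0.2791, +0.9603)
n_2 = (-0.9676, +0.2527)
n_3 = (-0.9332, -0.3594)
n_4 = (-0.7295, -0.6839)
n_5 = (-0.2301, -0.9732)
n_6 = (+0.8841, -0.4673)
  (0,1): δ = 128.61°  ·
  (0,2): δ = 37.04°  ✓
  (0,3): δ = 1.34°  ✓
  (0,4): δ = 20.75°  ✓
  (0,5): δ = 54.29°  ✓
  (0,6): δ = 129.73°  ·
  (1,2): δ = 88.43°  ·
  (1,3): δ = 52.73°  ✓
  (1,4): δ = 30.64°  ✓
  (1,5): δ = 2.90°  ✓
  (1,6): δ = 78.34°  ·
  (2,3): δ = 144.30°  ·
  (2,4): δ = 122.21°  ·
  (2,5): δ = 88.67°  ·
  (2,6): δ = 13.22°  ✓
  (3,4): δ = 157.91°  ·
  (3,5): δ = 124.37°  ·
  (3,6): δ = 48.92°  ✓
  (4,5): δ = 146.46°  ·
  (4,6): δ = 71.01°  ·
  (5,6): δ = 104.55°  ·
antipodal pairs: 9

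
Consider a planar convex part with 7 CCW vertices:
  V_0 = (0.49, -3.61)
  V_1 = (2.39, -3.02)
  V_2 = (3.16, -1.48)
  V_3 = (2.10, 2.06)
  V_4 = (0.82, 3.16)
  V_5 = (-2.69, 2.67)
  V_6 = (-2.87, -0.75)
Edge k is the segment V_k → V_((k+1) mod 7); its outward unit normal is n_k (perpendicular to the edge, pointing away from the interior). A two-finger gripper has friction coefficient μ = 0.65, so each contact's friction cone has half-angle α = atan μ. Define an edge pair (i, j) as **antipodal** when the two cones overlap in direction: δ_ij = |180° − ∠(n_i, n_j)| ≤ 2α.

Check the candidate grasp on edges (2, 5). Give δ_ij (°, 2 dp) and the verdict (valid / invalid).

α = atan 0.65 = 33.02°;  2α = 66.05°
edge 2: e_2 = (-1.06, +3.54);  n_2 = (+0.9580, +0.2869)
edge 5: e_5 = (-0.18, -3.42);  n_5 = (-0.9986, +0.0526)
∠(n_2, n_5) = 160.32°
δ = |180° − 160.32°| = 19.68°
19.68° ≤ 2α = 66.05°  →  valid

δ = 19.68°, valid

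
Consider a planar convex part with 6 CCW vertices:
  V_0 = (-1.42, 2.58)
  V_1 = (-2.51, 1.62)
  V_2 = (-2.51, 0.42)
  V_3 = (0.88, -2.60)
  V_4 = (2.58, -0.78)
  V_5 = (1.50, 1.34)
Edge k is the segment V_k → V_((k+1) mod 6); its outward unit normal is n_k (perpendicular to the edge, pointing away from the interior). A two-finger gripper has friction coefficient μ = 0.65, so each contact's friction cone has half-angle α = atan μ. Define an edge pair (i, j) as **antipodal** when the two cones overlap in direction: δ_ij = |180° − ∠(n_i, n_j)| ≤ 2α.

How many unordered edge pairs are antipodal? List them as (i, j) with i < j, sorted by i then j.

α = atan 0.65 = 33.02°;  2α = 66.05°
n_0 = (-0.6609, +0.7504)
n_1 = (-1.0000, -0.0000)
n_2 = (-0.6652, -0.7467)
n_3 = (+0.7308, -0.6826)
n_4 = (+0.8910, +0.4539)
n_5 = (+0.3909, +0.9204)
  (0,1): δ = 131.37°  ·
  (0,2): δ = 83.07°  ·
  (0,3): δ = 5.58°  ✓
  (0,4): δ = 75.62°  ·
  (0,5): δ = 115.62°  ·
  (1,2): δ = 131.70°  ·
  (1,3): δ = 43.05°  ✓
  (1,4): δ = 27.00°  ✓
  (1,5): δ = 66.99°  ·
  (2,3): δ = 91.35°  ·
  (2,4): δ = 21.31°  ✓
  (2,5): δ = 18.69°  ✓
  (3,4): δ = 109.96°  ·
  (3,5): δ = 69.96°  ·
  (4,5): δ = 140.00°  ·
antipodal pairs: 5

count = 5; pairs: (0,3), (1,3), (1,4), (2,4), (2,5)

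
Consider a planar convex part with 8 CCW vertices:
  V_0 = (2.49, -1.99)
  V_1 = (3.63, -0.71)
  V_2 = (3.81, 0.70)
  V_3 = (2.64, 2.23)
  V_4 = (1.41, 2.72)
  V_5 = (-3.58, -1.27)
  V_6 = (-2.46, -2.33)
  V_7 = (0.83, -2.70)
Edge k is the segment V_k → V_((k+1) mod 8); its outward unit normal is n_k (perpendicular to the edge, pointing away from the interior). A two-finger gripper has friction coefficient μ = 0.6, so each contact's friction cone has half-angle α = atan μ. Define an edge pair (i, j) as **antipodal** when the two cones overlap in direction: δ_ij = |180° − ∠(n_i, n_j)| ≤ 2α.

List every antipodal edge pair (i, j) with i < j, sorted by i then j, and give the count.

count = 10; pairs: (0,4), (1,4), (1,5), (2,5), (2,6), (3,5), (3,6), (3,7), (4,6), (4,7)

α = atan 0.6 = 30.96°;  2α = 61.93°
n_0 = (+0.7468, -0.6651)
n_1 = (+0.9919, -0.1266)
n_2 = (+0.7944, +0.6075)
n_3 = (+0.3701, +0.9290)
n_4 = (-0.6245, +0.7810)
n_5 = (-0.6874, -0.7263)
n_6 = (-0.1118, -0.9937)
n_7 = (+0.3933, -0.9194)
  (0,1): δ = 145.59°  ·
  (0,2): δ = 100.91°  ·
  (0,3): δ = 70.03°  ·
  (0,4): δ = 9.67°  ✓
  (0,5): δ = 88.27°  ·
  (0,6): δ = 125.27°  ·
  (0,7): δ = 154.85°  ·
  (1,2): δ = 135.32°  ·
  (1,3): δ = 104.45°  ·
  (1,4): δ = 44.08°  ✓
  (1,5): δ = 53.85°  ✓
  (1,6): δ = 90.86°  ·
  (1,7): δ = 120.43°  ·
  (2,3): δ = 149.13°  ·
  (2,4): δ = 88.76°  ·
  (2,5): δ = 9.17°  ✓
  (2,6): δ = 46.18°  ✓
  (2,7): δ = 75.75°  ·
  (3,4): δ = 119.63°  ·
  (3,5): δ = 21.70°  ✓
  (3,6): δ = 15.30°  ✓
  (3,7): δ = 44.88°  ✓
  (4,5): δ = 82.07°  ·
  (4,6): δ = 45.06°  ✓
  (4,7): δ = 15.49°  ✓
  (5,6): δ = 142.99°  ·
  (5,7): δ = 113.42°  ·
  (6,7): δ = 150.43°  ·
antipodal pairs: 10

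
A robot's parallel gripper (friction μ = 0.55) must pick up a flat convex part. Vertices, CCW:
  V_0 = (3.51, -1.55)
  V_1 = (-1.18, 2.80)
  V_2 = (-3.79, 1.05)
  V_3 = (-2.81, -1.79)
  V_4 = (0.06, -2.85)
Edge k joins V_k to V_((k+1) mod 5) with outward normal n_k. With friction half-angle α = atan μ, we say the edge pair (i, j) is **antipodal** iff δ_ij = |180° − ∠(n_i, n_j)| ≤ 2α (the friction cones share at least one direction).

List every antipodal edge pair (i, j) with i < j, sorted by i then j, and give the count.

count = 4; pairs: (0,2), (0,3), (1,3), (1,4)

α = atan 0.55 = 28.81°;  2α = 57.62°
n_0 = (+0.6800, +0.7332)
n_1 = (-0.5569, +0.8306)
n_2 = (-0.9453, -0.3262)
n_3 = (-0.3465, -0.9381)
n_4 = (+0.3526, -0.9358)
  (0,1): δ = 103.31°  ·
  (0,2): δ = 28.12°  ✓
  (0,3): δ = 22.57°  ✓
  (0,4): δ = 63.49°  ·
  (1,2): δ = 104.80°  ·
  (1,3): δ = 54.11°  ✓
  (1,4): δ = 13.19°  ✓
  (2,3): δ = 129.31°  ·
  (2,4): δ = 88.39°  ·
  (3,4): δ = 139.08°  ·
antipodal pairs: 4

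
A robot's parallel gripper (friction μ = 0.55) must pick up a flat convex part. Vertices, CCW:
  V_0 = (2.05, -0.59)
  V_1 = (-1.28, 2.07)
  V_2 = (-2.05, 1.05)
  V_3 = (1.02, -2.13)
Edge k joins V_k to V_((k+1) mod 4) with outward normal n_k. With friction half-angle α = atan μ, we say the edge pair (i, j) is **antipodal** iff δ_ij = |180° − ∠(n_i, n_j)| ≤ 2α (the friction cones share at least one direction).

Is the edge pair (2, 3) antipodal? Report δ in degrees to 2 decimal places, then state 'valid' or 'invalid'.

α = atan 0.55 = 28.81°;  2α = 57.62°
edge 2: e_2 = (+3.07, -3.18);  n_2 = (-0.7194, -0.6946)
edge 3: e_3 = (+1.03, +1.54);  n_3 = (+0.8312, -0.5559)
∠(n_2, n_3) = 102.23°
δ = |180° − 102.23°| = 77.77°
77.77° > 2α = 57.62°  →  invalid

δ = 77.77°, invalid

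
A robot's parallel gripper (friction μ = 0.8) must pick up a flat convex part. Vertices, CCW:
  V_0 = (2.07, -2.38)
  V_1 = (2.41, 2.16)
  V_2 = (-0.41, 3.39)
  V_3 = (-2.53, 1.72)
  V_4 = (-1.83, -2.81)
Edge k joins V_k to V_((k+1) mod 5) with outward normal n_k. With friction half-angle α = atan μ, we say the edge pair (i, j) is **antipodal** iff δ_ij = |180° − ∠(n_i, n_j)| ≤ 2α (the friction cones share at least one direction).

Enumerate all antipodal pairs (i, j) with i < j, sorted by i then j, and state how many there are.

α = atan 0.8 = 38.66°;  2α = 77.32°
n_0 = (+0.9972, -0.0747)
n_1 = (+0.3998, +0.9166)
n_2 = (-0.6188, +0.7855)
n_3 = (-0.9883, -0.1527)
n_4 = (+0.1096, -0.9940)
  (0,1): δ = 109.28°  ·
  (0,2): δ = 47.49°  ✓
  (0,3): δ = 13.07°  ✓
  (0,4): δ = 100.57°  ·
  (1,2): δ = 118.21°  ·
  (1,3): δ = 57.65°  ✓
  (1,4): δ = 29.86°  ✓
  (2,3): δ = 119.44°  ·
  (2,4): δ = 31.94°  ✓
  (3,4): δ = 92.49°  ·
antipodal pairs: 5

count = 5; pairs: (0,2), (0,3), (1,3), (1,4), (2,4)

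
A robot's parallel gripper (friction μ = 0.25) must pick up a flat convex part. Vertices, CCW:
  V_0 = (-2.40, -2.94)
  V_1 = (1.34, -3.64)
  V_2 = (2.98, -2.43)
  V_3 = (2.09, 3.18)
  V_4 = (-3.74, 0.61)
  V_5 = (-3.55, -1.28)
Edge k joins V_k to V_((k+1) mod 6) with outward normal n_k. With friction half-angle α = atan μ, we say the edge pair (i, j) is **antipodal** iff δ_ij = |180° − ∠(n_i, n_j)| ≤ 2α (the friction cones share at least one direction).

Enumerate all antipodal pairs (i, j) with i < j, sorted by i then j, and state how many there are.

count = 3; pairs: (1,3), (2,4), (2,5)

α = atan 0.25 = 14.04°;  2α = 28.07°
n_0 = (-0.1840, -0.9829)
n_1 = (+0.5937, -0.8047)
n_2 = (+0.9876, +0.1567)
n_3 = (-0.4034, +0.9150)
n_4 = (-0.9950, -0.1000)
n_5 = (-0.8220, -0.5695)
  (0,1): δ = 132.98°  ·
  (0,2): δ = 70.38°  ·
  (0,3): δ = 34.39°  ·
  (0,4): δ = 106.34°  ·
  (0,5): δ = 135.31°  ·
  (1,2): δ = 117.41°  ·
  (1,3): δ = 12.63°  ✓
  (1,4): δ = 59.32°  ·
  (1,5): δ = 88.29°  ·
  (2,3): δ = 75.23°  ·
  (2,4): δ = 3.27°  ✓
  (2,5): δ = 25.70°  ✓
  (3,4): δ = 108.05°  ·
  (3,5): δ = 79.08°  ·
  (4,5): δ = 151.03°  ·
antipodal pairs: 3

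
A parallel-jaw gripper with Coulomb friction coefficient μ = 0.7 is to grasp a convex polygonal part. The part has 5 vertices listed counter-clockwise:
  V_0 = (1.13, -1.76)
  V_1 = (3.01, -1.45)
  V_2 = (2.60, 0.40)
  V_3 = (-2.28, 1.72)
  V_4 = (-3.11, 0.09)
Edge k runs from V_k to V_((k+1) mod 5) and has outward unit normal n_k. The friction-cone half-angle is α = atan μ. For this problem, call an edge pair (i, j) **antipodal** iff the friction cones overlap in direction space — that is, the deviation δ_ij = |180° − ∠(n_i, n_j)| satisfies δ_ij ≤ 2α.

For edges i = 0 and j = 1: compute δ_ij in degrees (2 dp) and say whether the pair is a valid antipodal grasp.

δ = 86.87°, invalid

α = atan 0.7 = 34.99°;  2α = 69.98°
edge 0: e_0 = (+1.88, +0.31);  n_0 = (+0.1627, -0.9867)
edge 1: e_1 = (-0.41, +1.85);  n_1 = (+0.9763, +0.2164)
∠(n_0, n_1) = 93.13°
δ = |180° − 93.13°| = 86.87°
86.87° > 2α = 69.98°  →  invalid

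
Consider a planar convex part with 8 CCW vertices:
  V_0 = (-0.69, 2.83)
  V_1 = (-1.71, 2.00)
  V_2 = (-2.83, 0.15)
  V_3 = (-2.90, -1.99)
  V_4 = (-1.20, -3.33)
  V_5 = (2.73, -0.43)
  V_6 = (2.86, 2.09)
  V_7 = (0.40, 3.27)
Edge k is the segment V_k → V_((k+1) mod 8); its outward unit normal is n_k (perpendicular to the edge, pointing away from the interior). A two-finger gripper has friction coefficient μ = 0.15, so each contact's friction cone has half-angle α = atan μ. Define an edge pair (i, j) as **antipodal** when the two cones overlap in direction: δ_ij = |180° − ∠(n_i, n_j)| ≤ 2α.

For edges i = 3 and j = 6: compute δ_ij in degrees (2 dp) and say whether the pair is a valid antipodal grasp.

δ = 12.62°, valid

α = atan 0.15 = 8.53°;  2α = 17.06°
edge 3: e_3 = (+1.70, -1.34);  n_3 = (-0.6190, -0.7854)
edge 6: e_6 = (-2.46, +1.18);  n_6 = (+0.4325, +0.9016)
∠(n_3, n_6) = 167.38°
δ = |180° − 167.38°| = 12.62°
12.62° ≤ 2α = 17.06°  →  valid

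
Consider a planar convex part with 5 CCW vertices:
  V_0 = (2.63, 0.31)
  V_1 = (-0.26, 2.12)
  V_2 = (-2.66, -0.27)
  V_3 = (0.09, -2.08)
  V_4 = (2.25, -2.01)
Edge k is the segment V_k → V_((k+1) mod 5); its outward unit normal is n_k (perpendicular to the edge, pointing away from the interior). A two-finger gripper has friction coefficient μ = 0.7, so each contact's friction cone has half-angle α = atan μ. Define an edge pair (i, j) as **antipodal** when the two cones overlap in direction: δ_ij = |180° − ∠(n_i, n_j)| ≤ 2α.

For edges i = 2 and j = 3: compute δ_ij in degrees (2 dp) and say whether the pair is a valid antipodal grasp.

α = atan 0.7 = 34.99°;  2α = 69.98°
edge 2: e_2 = (+2.75, -1.81);  n_2 = (-0.5498, -0.8353)
edge 3: e_3 = (+2.16, +0.07);  n_3 = (+0.0324, -0.9995)
∠(n_2, n_3) = 35.21°
δ = |180° − 35.21°| = 144.79°
144.79° > 2α = 69.98°  →  invalid

δ = 144.79°, invalid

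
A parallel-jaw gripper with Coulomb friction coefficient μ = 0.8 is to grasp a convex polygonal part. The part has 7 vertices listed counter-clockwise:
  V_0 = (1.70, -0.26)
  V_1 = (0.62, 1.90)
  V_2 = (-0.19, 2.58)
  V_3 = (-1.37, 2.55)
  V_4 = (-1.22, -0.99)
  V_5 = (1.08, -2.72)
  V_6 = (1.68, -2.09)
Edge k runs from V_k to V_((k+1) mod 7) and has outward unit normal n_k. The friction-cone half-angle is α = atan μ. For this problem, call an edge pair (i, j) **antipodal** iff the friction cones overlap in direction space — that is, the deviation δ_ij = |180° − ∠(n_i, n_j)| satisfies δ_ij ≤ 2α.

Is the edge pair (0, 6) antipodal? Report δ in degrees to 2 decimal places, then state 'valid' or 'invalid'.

δ = 152.81°, invalid

α = atan 0.8 = 38.66°;  2α = 77.32°
edge 0: e_0 = (-1.08, +2.16);  n_0 = (+0.8944, +0.4472)
edge 6: e_6 = (+0.02, +1.83);  n_6 = (+0.9999, -0.0109)
∠(n_0, n_6) = 27.19°
δ = |180° − 27.19°| = 152.81°
152.81° > 2α = 77.32°  →  invalid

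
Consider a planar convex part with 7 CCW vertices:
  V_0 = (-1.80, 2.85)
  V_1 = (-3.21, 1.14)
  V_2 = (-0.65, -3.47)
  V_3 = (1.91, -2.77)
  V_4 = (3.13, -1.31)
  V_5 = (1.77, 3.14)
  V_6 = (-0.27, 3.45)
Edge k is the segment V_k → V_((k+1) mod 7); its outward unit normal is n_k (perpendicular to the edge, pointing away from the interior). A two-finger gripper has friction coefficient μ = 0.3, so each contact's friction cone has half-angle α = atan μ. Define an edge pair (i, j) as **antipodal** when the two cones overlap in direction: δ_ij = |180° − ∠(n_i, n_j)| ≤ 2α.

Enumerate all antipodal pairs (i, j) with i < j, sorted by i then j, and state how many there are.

α = atan 0.3 = 16.70°;  2α = 33.40°
n_0 = (-0.7715, +0.6362)
n_1 = (-0.8742, -0.4855)
n_2 = (+0.2638, -0.9646)
n_3 = (+0.7674, -0.6412)
n_4 = (+0.9563, +0.2923)
n_5 = (+0.1502, +0.9887)
n_6 = (-0.3651, +0.9310)
  (0,1): δ = 111.45°  ·
  (0,2): δ = 35.20°  ·
  (0,3): δ = 0.38°  ✓
  (0,4): δ = 56.50°  ·
  (0,5): δ = 120.87°  ·
  (0,6): δ = 150.92°  ·
  (1,2): δ = 103.75°  ·
  (1,3): δ = 68.93°  ·
  (1,4): δ = 12.05°  ✓
  (1,5): δ = 52.32°  ·
  (1,6): δ = 82.37°  ·
  (2,3): δ = 145.18°  ·
  (2,4): δ = 88.30°  ·
  (2,5): δ = 23.93°  ✓
  (2,6): δ = 6.12°  ✓
  (3,4): δ = 123.12°  ·
  (3,5): δ = 58.76°  ·
  (3,6): δ = 28.70°  ✓
  (4,5): δ = 115.63°  ·
  (4,6): δ = 85.58°  ·
  (5,6): δ = 149.95°  ·
antipodal pairs: 5

count = 5; pairs: (0,3), (1,4), (2,5), (2,6), (3,6)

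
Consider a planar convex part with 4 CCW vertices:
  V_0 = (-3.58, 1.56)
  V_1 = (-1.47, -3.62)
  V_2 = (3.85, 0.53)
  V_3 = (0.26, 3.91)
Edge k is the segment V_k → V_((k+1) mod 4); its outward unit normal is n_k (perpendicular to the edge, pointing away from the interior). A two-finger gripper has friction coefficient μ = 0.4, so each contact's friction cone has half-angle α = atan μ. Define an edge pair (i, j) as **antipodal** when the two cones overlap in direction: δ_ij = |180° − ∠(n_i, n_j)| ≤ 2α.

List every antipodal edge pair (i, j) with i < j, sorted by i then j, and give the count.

α = atan 0.4 = 21.80°;  2α = 43.60°
n_0 = (-0.9261, -0.3772)
n_1 = (+0.6151, -0.7885)
n_2 = (+0.6855, +0.7281)
n_3 = (-0.5220, +0.8530)
  (0,1): δ = 74.21°  ·
  (0,2): δ = 24.56°  ✓
  (0,3): δ = 99.30°  ·
  (1,2): δ = 81.23°  ·
  (1,3): δ = 6.49°  ✓
  (2,3): δ = 105.26°  ·
antipodal pairs: 2

count = 2; pairs: (0,2), (1,3)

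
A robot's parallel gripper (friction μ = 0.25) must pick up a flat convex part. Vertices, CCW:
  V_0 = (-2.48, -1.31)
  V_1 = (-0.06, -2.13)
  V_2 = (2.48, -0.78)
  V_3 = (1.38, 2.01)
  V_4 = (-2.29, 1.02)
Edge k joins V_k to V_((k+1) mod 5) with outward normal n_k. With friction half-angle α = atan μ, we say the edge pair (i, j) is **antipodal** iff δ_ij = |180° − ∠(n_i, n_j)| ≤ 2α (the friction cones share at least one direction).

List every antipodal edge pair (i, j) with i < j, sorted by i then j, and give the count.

count = 2; pairs: (1,3), (2,4)

α = atan 0.25 = 14.04°;  2α = 28.07°
n_0 = (-0.3209, -0.9471)
n_1 = (+0.4693, -0.8830)
n_2 = (+0.9303, +0.3668)
n_3 = (-0.2604, +0.9655)
n_4 = (-0.9967, +0.0813)
  (0,1): δ = 133.29°  ·
  (0,2): δ = 49.76°  ·
  (0,3): δ = 33.82°  ·
  (0,4): δ = 104.06°  ·
  (1,2): δ = 96.47°  ·
  (1,3): δ = 12.89°  ✓
  (1,4): δ = 57.35°  ·
  (2,3): δ = 96.42°  ·
  (2,4): δ = 26.18°  ✓
  (3,4): δ = 109.76°  ·
antipodal pairs: 2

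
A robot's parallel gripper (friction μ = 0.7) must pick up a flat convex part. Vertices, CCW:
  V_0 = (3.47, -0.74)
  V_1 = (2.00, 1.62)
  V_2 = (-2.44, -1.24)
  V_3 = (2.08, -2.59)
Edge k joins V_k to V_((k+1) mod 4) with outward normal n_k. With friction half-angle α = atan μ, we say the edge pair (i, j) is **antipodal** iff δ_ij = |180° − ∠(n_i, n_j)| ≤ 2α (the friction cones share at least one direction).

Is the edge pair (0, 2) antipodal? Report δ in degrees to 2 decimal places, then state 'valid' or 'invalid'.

α = atan 0.7 = 34.99°;  2α = 69.98°
edge 0: e_0 = (-1.47, +2.36);  n_0 = (+0.8488, +0.5287)
edge 2: e_2 = (+4.52, -1.35);  n_2 = (-0.2862, -0.9582)
∠(n_0, n_2) = 138.55°
δ = |180° − 138.55°| = 41.45°
41.45° ≤ 2α = 69.98°  →  valid

δ = 41.45°, valid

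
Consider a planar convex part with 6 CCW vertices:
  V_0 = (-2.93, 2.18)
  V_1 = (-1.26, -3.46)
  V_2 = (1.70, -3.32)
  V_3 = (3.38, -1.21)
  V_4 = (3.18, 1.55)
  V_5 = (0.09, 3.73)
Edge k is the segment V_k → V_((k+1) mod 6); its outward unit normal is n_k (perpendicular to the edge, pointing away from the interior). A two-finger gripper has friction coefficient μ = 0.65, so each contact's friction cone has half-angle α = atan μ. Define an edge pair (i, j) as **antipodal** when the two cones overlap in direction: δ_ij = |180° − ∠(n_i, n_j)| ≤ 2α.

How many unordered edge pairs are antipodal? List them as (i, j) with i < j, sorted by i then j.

count = 6; pairs: (0,2), (0,3), (0,4), (1,4), (1,5), (2,5)

α = atan 0.65 = 33.02°;  2α = 66.05°
n_0 = (-0.9588, -0.2839)
n_1 = (+0.0472, -0.9989)
n_2 = (+0.7823, -0.6229)
n_3 = (+0.9974, +0.0723)
n_4 = (+0.5765, +0.8171)
n_5 = (-0.4566, +0.8897)
  (0,1): δ = 103.79°  ·
  (0,2): δ = 55.02°  ✓
  (0,3): δ = 12.35°  ✓
  (0,4): δ = 38.30°  ✓
  (0,5): δ = 100.67°  ·
  (1,2): δ = 131.24°  ·
  (1,3): δ = 88.56°  ·
  (1,4): δ = 37.91°  ✓
  (1,5): δ = 24.46°  ✓
  (2,3): δ = 137.33°  ·
  (2,4): δ = 86.68°  ·
  (2,5): δ = 24.30°  ✓
  (3,4): δ = 129.35°  ·
  (3,5): δ = 66.98°  ·
  (4,5): δ = 117.63°  ·
antipodal pairs: 6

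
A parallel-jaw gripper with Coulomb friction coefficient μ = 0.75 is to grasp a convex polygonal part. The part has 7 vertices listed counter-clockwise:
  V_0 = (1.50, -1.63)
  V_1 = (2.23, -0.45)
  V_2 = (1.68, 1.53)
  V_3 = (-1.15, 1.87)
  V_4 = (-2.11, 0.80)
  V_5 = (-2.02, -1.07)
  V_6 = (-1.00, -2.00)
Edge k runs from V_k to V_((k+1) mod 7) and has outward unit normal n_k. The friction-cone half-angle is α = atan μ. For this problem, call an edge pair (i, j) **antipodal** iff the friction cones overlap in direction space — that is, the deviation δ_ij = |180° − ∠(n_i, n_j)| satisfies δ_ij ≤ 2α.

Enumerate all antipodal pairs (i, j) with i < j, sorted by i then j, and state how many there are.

α = atan 0.75 = 36.87°;  2α = 73.74°
n_0 = (+0.8504, -0.5261)
n_1 = (+0.9635, +0.2676)
n_2 = (+0.1193, +0.9929)
n_3 = (-0.7443, +0.6678)
n_4 = (-0.9988, -0.0481)
n_5 = (-0.6738, -0.7390)
n_6 = (+0.1464, -0.9892)
  (0,1): δ = 132.73°  ·
  (0,2): δ = 65.11°  ✓
  (0,3): δ = 10.16°  ✓
  (0,4): δ = 34.50°  ✓
  (0,5): δ = 79.39°  ·
  (0,6): δ = 130.16°  ·
  (1,2): δ = 112.37°  ·
  (1,3): δ = 57.42°  ✓
  (1,4): δ = 12.77°  ✓
  (1,5): δ = 32.12°  ✓
  (1,6): δ = 82.89°  ·
  (2,3): δ = 125.05°  ·
  (2,4): δ = 80.39°  ·
  (2,5): δ = 35.51°  ✓
  (2,6): δ = 15.27°  ✓
  (3,4): δ = 135.35°  ·
  (3,5): δ = 90.46°  ·
  (3,6): δ = 39.68°  ✓
  (4,5): δ = 135.11°  ·
  (4,6): δ = 84.34°  ·
  (5,6): δ = 129.22°  ·
antipodal pairs: 9

count = 9; pairs: (0,2), (0,3), (0,4), (1,3), (1,4), (1,5), (2,5), (2,6), (3,6)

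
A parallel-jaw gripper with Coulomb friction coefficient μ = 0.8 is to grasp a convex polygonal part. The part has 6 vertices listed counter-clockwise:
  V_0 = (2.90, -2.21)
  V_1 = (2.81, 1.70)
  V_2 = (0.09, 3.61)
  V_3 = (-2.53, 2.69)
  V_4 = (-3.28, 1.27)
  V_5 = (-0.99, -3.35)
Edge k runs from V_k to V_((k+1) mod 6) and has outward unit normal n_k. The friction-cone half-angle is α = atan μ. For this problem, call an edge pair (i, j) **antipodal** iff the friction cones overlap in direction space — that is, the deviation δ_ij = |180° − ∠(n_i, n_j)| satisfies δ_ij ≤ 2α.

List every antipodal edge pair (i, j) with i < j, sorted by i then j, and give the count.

count = 7; pairs: (0,2), (0,3), (0,4), (1,4), (1,5), (2,5), (3,5)

α = atan 0.8 = 38.66°;  2α = 77.32°
n_0 = (+0.9997, +0.0230)
n_1 = (+0.5747, +0.8184)
n_2 = (-0.3313, +0.9435)
n_3 = (-0.8842, +0.4670)
n_4 = (-0.8960, -0.4441)
n_5 = (+0.2812, -0.9596)
  (0,1): δ = 126.40°  ·
  (0,2): δ = 71.97°  ✓
  (0,3): δ = 29.16°  ✓
  (0,4): δ = 25.05°  ✓
  (0,5): δ = 105.02°  ·
  (1,2): δ = 125.57°  ·
  (1,3): δ = 82.76°  ·
  (1,4): δ = 28.56°  ✓
  (1,5): δ = 51.41°  ✓
  (2,3): δ = 137.19°  ·
  (2,4): δ = 82.98°  ·
  (2,5): δ = 3.01°  ✓
  (3,4): δ = 125.79°  ·
  (3,5): δ = 45.82°  ✓
  (4,5): δ = 100.03°  ·
antipodal pairs: 7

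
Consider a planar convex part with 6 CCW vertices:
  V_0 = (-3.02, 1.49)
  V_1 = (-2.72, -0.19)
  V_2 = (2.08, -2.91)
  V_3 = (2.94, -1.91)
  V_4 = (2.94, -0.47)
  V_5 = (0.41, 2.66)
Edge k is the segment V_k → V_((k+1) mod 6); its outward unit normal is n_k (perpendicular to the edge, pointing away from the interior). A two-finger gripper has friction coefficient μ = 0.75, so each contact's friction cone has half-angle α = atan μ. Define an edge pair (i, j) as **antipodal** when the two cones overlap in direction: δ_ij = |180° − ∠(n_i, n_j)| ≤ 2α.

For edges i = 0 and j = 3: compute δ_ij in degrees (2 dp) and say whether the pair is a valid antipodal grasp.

δ = 10.12°, valid

α = atan 0.75 = 36.87°;  2α = 73.74°
edge 0: e_0 = (+0.30, -1.68);  n_0 = (-0.9844, -0.1758)
edge 3: e_3 = (+0.00, +1.44);  n_3 = (+1.0000, -0.0000)
∠(n_0, n_3) = 169.88°
δ = |180° − 169.88°| = 10.12°
10.12° ≤ 2α = 73.74°  →  valid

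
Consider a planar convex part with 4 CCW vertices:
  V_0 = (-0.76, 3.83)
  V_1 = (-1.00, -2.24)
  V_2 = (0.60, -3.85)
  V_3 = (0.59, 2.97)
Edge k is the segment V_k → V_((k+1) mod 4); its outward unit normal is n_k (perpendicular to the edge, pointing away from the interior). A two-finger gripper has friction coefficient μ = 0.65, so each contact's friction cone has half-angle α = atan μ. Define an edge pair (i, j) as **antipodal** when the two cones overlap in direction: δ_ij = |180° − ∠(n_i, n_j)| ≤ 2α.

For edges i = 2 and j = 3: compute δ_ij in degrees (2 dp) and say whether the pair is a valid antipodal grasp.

α = atan 0.65 = 33.02°;  2α = 66.05°
edge 2: e_2 = (-0.01, +6.82);  n_2 = (+1.0000, +0.0015)
edge 3: e_3 = (-1.35, +0.86);  n_3 = (+0.5373, +0.8434)
∠(n_2, n_3) = 57.42°
δ = |180° − 57.42°| = 122.58°
122.58° > 2α = 66.05°  →  invalid

δ = 122.58°, invalid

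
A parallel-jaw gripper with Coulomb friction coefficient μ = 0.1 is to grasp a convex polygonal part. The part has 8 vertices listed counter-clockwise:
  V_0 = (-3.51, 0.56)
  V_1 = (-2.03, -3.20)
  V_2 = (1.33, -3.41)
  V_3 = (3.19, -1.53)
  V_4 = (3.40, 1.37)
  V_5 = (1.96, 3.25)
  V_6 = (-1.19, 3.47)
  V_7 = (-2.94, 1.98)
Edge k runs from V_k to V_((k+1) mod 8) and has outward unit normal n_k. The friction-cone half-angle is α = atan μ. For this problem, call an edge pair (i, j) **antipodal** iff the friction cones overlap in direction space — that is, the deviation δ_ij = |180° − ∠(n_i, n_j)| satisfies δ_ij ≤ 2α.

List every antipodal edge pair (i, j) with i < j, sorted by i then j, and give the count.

α = atan 0.1 = 5.71°;  2α = 11.42°
n_0 = (-0.9305, -0.3663)
n_1 = (-0.0624, -0.9981)
n_2 = (+0.7109, -0.7033)
n_3 = (+0.9974, -0.0722)
n_4 = (+0.7939, +0.6081)
n_5 = (+0.0697, +0.9976)
n_6 = (-0.6483, +0.7614)
n_7 = (-0.9280, +0.3725)
  (0,1): δ = 115.06°  ·
  (0,2): δ = 66.18°  ·
  (0,3): δ = 25.63°  ·
  (0,4): δ = 15.97°  ·
  (0,5): δ = 64.52°  ·
  (0,6): δ = 108.93°  ·
  (0,7): δ = 136.64°  ·
  (1,2): δ = 131.12°  ·
  (1,3): δ = 90.57°  ·
  (1,4): δ = 48.97°  ·
  (1,5): δ = 0.42°  ✓
  (1,6): δ = 43.99°  ·
  (1,7): δ = 71.71°  ·
  (2,3): δ = 139.45°  ·
  (2,4): δ = 97.86°  ·
  (2,5): δ = 49.30°  ·
  (2,6): δ = 4.89°  ✓
  (2,7): δ = 22.82°  ·
  (3,4): δ = 138.41°  ·
  (3,5): δ = 89.85°  ·
  (3,6): δ = 45.45°  ·
  (3,7): δ = 17.73°  ·
  (4,5): δ = 131.45°  ·
  (4,6): δ = 87.04°  ·
  (4,7): δ = 59.32°  ·
  (5,6): δ = 135.59°  ·
  (5,7): δ = 107.88°  ·
  (6,7): δ = 152.28°  ·
antipodal pairs: 2

count = 2; pairs: (1,5), (2,6)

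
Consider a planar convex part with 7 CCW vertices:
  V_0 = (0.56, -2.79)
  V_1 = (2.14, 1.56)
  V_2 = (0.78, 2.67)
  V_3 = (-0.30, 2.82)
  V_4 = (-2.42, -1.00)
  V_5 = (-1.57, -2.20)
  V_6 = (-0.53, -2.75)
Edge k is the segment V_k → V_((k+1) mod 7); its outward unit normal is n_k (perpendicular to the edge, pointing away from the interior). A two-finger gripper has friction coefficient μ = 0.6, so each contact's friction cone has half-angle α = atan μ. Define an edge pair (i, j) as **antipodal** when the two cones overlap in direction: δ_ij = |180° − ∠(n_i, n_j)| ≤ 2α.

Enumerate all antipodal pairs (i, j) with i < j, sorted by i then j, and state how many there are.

count = 8; pairs: (0,3), (0,4), (1,4), (1,5), (1,6), (2,4), (2,5), (2,6)

α = atan 0.6 = 30.96°;  2α = 61.93°
n_0 = (+0.9399, -0.3414)
n_1 = (+0.6323, +0.7747)
n_2 = (+0.1376, +0.9905)
n_3 = (-0.8744, +0.4853)
n_4 = (-0.8160, -0.5780)
n_5 = (-0.4675, -0.8840)
n_6 = (-0.0367, -0.9993)
  (0,1): δ = 109.26°  ·
  (0,2): δ = 77.95°  ·
  (0,3): δ = 9.07°  ✓
  (0,4): δ = 55.27°  ✓
  (0,5): δ = 82.09°  ·
  (0,6): δ = 107.86°  ·
  (1,2): δ = 148.69°  ·
  (1,3): δ = 79.81°  ·
  (1,4): δ = 15.47°  ✓
  (1,5): δ = 11.35°  ✓
  (1,6): δ = 37.12°  ✓
  (2,3): δ = 111.12°  ·
  (2,4): δ = 46.78°  ✓
  (2,5): δ = 19.96°  ✓
  (2,6): δ = 5.81°  ✓
  (3,4): δ = 115.66°  ·
  (3,5): δ = 88.84°  ·
  (3,6): δ = 63.07°  ·
  (4,5): δ = 153.18°  ·
  (4,6): δ = 127.41°  ·
  (5,6): δ = 154.23°  ·
antipodal pairs: 8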